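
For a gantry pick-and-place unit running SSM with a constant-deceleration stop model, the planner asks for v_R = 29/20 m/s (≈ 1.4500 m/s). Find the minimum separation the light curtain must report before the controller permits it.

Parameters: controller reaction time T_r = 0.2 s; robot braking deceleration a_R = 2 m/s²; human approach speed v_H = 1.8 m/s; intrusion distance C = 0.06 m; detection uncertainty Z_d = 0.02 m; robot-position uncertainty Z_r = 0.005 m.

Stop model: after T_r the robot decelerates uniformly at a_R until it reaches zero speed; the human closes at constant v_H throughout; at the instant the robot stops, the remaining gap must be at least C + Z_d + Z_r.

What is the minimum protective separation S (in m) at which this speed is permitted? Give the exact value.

S_min = 821/320 m = 2.5656 m

braking lasts T_s = (29/20)/2 = 0.7250 s
reaction-phase robot travel = 1.4500·0.2000 = 0.2900 m
robot under decel: 1.4500²/(2·2.0000) = 0.5256 m
person approaches 1.8000·(0.2000+0.7250) = 1.6650 m
margins: 0.0600+0.0200+0.0050 = 0.0850 m
S_min ≈ 0.2900+0.5256+1.6650+0.0850  ⇒  S_min = 821/320 m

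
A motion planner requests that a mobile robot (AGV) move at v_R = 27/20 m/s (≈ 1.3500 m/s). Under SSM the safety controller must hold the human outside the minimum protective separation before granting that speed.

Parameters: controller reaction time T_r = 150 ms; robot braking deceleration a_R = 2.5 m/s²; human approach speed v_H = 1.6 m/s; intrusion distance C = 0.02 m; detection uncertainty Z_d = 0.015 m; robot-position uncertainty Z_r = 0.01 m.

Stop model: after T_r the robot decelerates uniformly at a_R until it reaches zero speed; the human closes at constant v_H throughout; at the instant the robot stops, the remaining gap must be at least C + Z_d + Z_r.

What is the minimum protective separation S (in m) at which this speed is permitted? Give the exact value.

stop time T_s = (27/20)/(5/2) = 0.5400 s
robot in T_r: 1.3500·0.1500 = 0.2025 m
robot covers 1.3500·0.5400 − ½·2.5000·0.5400² = 0.3645 m while stopping
human closes 1.6000·0.6900 = 1.1040 m
C+Z_d+Z_r = 0.0200+0.0150+0.0100 = 0.0450 m
S_min ≈ 0.2025+0.3645+1.1040+0.0450  ⇒  S_min = 429/250 m

S_min = 429/250 m = 1.7160 m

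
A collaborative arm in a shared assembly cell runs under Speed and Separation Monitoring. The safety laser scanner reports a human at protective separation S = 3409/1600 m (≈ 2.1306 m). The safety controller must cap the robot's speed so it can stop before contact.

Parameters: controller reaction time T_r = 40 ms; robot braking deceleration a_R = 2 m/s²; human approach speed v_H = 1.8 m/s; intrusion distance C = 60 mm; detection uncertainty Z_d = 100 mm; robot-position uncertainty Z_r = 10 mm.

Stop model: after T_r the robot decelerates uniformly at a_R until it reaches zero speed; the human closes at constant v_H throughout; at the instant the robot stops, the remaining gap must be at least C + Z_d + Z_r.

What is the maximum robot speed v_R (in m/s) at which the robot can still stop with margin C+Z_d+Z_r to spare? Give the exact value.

collect terms ⇒ (1/4)·v_R² + (47/50)·v_R + (-15109/8000) = 0
  disc = (47/50)² − 4·(1/4)·(-15109/8000) = 110889/40000 ; √disc = 333/200
  v_R = (−(47/50) + 333/200) / (2·(1/4)) = 29/20 m/s
check:
braking lasts T_s = (29/20)/2 = 0.7250 s
robot in T_r: 1.4500·0.0400 = 0.0580 m
robot under decel: 1.4500²/(2·2.0000) = 0.5256 m
human closes 1.8000·0.7650 = 1.3770 m
C+Z_d+Z_r = 0.0600+0.1000+0.0100 = 0.1700 m
sum ≈ 0.0580+0.5256+1.3770+0.1700 ≈ 2.1306 m = S ✓

v_R_max = 29/20 m/s = 1.4500 m/s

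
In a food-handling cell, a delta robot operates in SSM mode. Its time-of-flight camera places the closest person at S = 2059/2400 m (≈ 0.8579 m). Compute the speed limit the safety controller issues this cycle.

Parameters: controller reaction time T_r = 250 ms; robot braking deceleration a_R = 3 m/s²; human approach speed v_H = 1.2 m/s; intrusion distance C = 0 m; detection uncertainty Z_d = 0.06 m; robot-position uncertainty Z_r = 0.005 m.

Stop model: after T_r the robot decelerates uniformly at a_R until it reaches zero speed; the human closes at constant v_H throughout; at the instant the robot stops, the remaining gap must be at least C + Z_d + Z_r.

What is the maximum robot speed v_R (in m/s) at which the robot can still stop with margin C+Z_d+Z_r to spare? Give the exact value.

v_R_max = 13/20 m/s = 0.6500 m/s

at the boundary: (1/6)·v² + (13/20)·v + (-1183/2400) = 0
  disc = (13/20)² − 4·(1/6)·(-1183/2400) = 169/225 ; √disc = 13/15
  v_R = (−(13/20) + 13/15) / (2·(1/6)) = 13/20 m/s
check:
T_s = v_R/a_R = (13/20)/3 = 0.2167 s
robot covers v_R·T_r = 0.6500·0.2500 = 0.1625 m before braking
braking distance = 0.6500²/(2·3.0000) = 0.0704 m
human over T_r+T_s: 1.2000·(0.2500+0.2167) = 0.5600 m
residual clearance needed = 0.0000+0.0600+0.0050 = 0.0650 m
sum ≈ 0.1625+0.0704+0.5600+0.0650 ≈ 0.8579 m = S ✓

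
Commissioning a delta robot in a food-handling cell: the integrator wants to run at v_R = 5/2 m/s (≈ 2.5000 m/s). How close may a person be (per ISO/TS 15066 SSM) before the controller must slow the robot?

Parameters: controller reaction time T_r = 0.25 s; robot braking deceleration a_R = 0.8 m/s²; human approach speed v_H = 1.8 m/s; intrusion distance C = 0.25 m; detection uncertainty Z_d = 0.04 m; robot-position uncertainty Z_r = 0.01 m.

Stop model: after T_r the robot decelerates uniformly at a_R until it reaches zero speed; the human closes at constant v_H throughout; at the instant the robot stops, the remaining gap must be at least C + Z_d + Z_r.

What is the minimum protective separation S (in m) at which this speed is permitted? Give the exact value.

braking lasts T_s = (5/2)/(4/5) = 3.1250 s
reaction-phase robot travel = 2.5000·0.2500 = 0.6250 m
robot covers 2.5000·3.1250 − ½·0.8000·3.1250² = 3.9062 m while stopping
human over T_r+T_s: 1.8000·(0.2500+3.1250) = 6.0750 m
C+Z_d+Z_r = 0.2500+0.0400+0.0100 = 0.3000 m
S_min ≈ 0.6250+3.9062+6.0750+0.3000  ⇒  S_min = 349/32 m

S_min = 349/32 m = 10.9062 m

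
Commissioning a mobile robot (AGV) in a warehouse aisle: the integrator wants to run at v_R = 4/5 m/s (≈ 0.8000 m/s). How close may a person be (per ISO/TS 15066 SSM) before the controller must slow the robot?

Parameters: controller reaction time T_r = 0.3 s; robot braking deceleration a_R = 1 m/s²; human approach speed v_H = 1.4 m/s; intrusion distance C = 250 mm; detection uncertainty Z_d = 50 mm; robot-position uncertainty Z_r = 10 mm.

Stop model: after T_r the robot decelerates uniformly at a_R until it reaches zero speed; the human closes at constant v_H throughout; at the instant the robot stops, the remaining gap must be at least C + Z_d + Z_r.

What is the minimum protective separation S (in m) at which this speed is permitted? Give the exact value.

T_s = v_R/a_R = (4/5)/1 = 0.8000 s
robot in T_r: 0.8000·0.3000 = 0.2400 m
robot under decel: 0.8000²/(2·1.0000) = 0.3200 m
person approaches 1.4000·(0.3000+0.8000) = 1.5400 m
margins: 0.2500+0.0500+0.0100 = 0.3100 m
S_min ≈ 0.2400+0.3200+1.5400+0.3100  ⇒  S_min = 241/100 m

S_min = 241/100 m = 2.4100 m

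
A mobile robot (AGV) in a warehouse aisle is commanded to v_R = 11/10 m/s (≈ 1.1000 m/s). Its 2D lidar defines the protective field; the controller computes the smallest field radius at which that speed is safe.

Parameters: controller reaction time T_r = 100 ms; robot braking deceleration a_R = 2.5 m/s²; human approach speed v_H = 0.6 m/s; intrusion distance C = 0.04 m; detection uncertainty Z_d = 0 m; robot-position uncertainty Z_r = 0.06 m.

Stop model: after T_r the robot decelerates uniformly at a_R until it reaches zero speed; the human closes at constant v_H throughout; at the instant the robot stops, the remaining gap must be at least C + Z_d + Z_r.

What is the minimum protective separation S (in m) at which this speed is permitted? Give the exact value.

S_min = 97/125 m = 0.7760 m

braking lasts T_s = (11/10)/(5/2) = 0.4400 s
robot in T_r: 1.1000·0.1000 = 0.1100 m
robot covers 1.1000·0.4400 − ½·2.5000·0.4400² = 0.2420 m while stopping
human closes 0.6000·0.5400 = 0.3240 m
margins: 0.0400+0.0000+0.0600 = 0.1000 m
S_min ≈ 0.1100+0.2420+0.3240+0.1000  ⇒  S_min = 97/125 m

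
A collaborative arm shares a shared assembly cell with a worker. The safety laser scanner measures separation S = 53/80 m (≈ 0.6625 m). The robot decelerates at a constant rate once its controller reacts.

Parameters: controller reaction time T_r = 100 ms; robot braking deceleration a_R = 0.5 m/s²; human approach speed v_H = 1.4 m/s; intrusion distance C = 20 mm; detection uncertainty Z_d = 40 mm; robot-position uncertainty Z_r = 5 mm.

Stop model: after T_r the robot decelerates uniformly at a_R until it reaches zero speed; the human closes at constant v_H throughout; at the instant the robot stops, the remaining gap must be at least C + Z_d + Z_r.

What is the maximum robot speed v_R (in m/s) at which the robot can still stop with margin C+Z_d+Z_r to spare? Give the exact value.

quadratic (1)·v² + (29/10)·v + (-183/400) = 0
  disc = (29/10)² − 4·(1)·(-183/400) = 256/25 ; √disc = 16/5
  v_R = (−(29/10) + 16/5) / (2·(1)) = 3/20 m/s
check:
T_s = v_R/a_R = (3/20)/(1/2) = 0.3000 s
robot covers v_R·T_r = 0.1500·0.1000 = 0.0150 m before braking
braking distance = 0.1500²/(2·0.5000) = 0.0225 m
person approaches 1.4000·(0.1000+0.3000) = 0.5600 m
residual clearance needed = 0.0200+0.0400+0.0050 = 0.0650 m
sum ≈ 0.0150+0.0225+0.5600+0.0650 ≈ 0.6625 m = S ✓

v_R_max = 3/20 m/s = 0.1500 m/s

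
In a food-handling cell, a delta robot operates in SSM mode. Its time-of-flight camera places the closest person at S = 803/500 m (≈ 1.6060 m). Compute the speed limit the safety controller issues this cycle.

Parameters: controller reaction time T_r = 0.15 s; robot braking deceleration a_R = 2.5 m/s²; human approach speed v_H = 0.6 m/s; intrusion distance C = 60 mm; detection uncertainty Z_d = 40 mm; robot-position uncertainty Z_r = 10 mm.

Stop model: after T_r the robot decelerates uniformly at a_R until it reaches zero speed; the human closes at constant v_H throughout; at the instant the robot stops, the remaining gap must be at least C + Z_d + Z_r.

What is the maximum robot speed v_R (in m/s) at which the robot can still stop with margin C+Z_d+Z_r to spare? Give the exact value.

at the boundary: (1/5)·v² + (39/100)·v + (-703/500) = 0
  disc = (39/100)² − 4·(1/5)·(-703/500) = 12769/10000 ; √disc = 113/100
  v_R = (−(39/100) + 113/100) / (2·(1/5)) = 37/20 m/s
check:
T_s = v_R/a_R = (37/20)/(5/2) = 0.7400 s
robot in T_r: 1.8500·0.1500 = 0.2775 m
braking distance = 1.8500²/(2·2.5000) = 0.6845 m
person approaches 0.6000·(0.1500+0.7400) = 0.5340 m
residual clearance needed = 0.0600+0.0400+0.0100 = 0.1100 m
sum ≈ 0.2775+0.6845+0.5340+0.1100 ≈ 1.6060 m = S ✓

v_R_max = 37/20 m/s = 1.8500 m/s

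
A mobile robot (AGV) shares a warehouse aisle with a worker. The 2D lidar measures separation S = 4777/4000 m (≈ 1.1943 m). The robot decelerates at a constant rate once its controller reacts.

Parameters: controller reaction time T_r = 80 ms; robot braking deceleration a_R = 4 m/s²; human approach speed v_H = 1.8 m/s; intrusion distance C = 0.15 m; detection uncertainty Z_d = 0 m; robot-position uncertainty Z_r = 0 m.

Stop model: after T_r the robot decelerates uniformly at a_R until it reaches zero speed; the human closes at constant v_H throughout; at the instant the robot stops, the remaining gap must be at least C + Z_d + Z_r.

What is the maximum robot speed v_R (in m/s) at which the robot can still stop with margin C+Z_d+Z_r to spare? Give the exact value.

quadratic (1/8)·v² + (53/100)·v + (-3601/4000) = 0
  disc = (53/100)² − 4·(1/8)·(-3601/4000) = 29241/40000 ; √disc = 171/200
  v_R = (−(53/100) + 171/200) / (2·(1/8)) = 13/10 m/s
check:
stop time T_s = (13/10)/4 = 0.3250 s
robot in T_r: 1.3000·0.0800 = 0.1040 m
robot covers 1.3000·0.3250 − ½·4.0000·0.3250² = 0.2112 m while stopping
person approaches 1.8000·(0.0800+0.3250) = 0.7290 m
C+Z_d+Z_r = 0.1500+0.0000+0.0000 = 0.1500 m
sum ≈ 0.1040+0.2112+0.7290+0.1500 ≈ 1.1943 m = S ✓

v_R_max = 13/10 m/s = 1.3000 m/s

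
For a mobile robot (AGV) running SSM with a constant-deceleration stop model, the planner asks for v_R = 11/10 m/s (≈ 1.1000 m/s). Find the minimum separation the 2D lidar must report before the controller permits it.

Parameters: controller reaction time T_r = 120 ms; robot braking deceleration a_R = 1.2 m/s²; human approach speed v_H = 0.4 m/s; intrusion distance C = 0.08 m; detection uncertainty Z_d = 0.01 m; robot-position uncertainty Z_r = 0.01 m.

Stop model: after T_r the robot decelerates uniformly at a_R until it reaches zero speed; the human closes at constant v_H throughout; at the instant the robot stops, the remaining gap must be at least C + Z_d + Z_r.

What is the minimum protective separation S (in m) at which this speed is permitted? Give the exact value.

stop time T_s = (11/10)/(6/5) = 0.9167 s
reaction-phase robot travel = 1.1000·0.1200 = 0.1320 m
robot under decel: 1.1000²/(2·1.2000) = 0.5042 m
person approaches 0.4000·(0.1200+0.9167) = 0.4147 m
C+Z_d+Z_r = 0.0800+0.0100+0.0100 = 0.1000 m
S_min ≈ 0.1320+0.5042+0.4147+0.1000  ⇒  S_min = 1381/1200 m

S_min = 1381/1200 m = 1.1508 m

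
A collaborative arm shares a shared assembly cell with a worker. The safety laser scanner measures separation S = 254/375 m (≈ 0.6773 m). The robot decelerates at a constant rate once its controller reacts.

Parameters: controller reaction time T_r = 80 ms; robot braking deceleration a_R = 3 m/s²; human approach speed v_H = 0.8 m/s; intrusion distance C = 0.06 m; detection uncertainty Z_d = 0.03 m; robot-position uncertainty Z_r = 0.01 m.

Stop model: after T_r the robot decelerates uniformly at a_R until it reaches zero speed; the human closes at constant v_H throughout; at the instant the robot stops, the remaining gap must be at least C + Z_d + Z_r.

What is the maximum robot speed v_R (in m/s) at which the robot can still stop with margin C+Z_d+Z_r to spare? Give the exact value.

quadratic (1/6)·v² + (26/75)·v + (-77/150) = 0
  disc = (26/75)² − 4·(1/6)·(-77/150) = 289/625 ; √disc = 17/25
  v_R = (−(26/75) + 17/25) / (2·(1/6)) = 1 m/s
check:
stop time T_s = 1/3 = 0.3333 s
robot in T_r: 1.0000·0.0800 = 0.0800 m
robot under decel: 1.0000²/(2·3.0000) = 0.1667 m
person approaches 0.8000·(0.0800+0.3333) = 0.3307 m
residual clearance needed = 0.0600+0.0300+0.0100 = 0.1000 m
sum ≈ 0.0800+0.1667+0.3307+0.1000 ≈ 0.6773 m = S ✓

v_R_max = 1 m/s = 1.0000 m/s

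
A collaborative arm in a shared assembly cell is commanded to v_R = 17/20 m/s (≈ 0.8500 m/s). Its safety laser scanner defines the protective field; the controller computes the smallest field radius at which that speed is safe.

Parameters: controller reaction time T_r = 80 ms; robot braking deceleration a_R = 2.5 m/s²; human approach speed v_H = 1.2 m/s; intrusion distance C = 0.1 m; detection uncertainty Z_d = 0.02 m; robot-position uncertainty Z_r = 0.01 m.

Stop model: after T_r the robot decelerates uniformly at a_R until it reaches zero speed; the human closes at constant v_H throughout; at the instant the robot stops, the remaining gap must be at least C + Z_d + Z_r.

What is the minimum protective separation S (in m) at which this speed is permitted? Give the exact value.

stop time T_s = (17/20)/(5/2) = 0.3400 s
robot covers v_R·T_r = 0.8500·0.0800 = 0.0680 m before braking
braking distance = 0.8500²/(2·2.5000) = 0.1445 m
human over T_r+T_s: 1.2000·(0.0800+0.3400) = 0.5040 m
residual clearance needed = 0.1000+0.0200+0.0100 = 0.1300 m
S_min ≈ 0.0680+0.1445+0.5040+0.1300  ⇒  S_min = 1693/2000 m

S_min = 1693/2000 m = 0.8465 m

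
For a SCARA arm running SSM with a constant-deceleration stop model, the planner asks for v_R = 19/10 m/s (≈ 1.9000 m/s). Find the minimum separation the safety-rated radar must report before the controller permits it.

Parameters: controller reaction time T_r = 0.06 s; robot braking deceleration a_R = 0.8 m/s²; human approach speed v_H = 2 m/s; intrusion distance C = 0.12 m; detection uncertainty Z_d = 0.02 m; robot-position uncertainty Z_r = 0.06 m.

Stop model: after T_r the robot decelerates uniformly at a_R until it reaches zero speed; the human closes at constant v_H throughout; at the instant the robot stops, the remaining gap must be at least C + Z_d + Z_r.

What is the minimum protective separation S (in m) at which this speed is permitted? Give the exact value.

T_s = v_R/a_R = (19/10)/(4/5) = 2.3750 s
reaction-phase robot travel = 1.9000·0.0600 = 0.1140 m
robot covers 1.9000·2.3750 − ½·0.8000·2.3750² = 2.2563 m while stopping
person approaches 2.0000·(0.0600+2.3750) = 4.8700 m
margins: 0.1200+0.0200+0.0600 = 0.2000 m
S_min ≈ 0.1140+2.2563+4.8700+0.2000  ⇒  S_min = 29761/4000 m

S_min = 29761/4000 m = 7.4402 m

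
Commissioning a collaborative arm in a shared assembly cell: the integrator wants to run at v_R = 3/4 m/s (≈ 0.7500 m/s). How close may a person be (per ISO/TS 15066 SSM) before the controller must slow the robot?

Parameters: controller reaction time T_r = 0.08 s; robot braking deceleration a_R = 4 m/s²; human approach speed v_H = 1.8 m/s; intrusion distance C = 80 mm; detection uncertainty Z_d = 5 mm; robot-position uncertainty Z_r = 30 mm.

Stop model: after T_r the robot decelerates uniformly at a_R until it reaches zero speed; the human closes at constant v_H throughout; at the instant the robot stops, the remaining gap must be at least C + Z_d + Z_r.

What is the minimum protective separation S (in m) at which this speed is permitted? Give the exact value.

S_min = 11629/16000 m = 0.7268 m

T_s = v_R/a_R = (3/4)/4 = 0.1875 s
reaction-phase robot travel = 0.7500·0.0800 = 0.0600 m
braking distance = 0.7500²/(2·4.0000) = 0.0703 m
human over T_r+T_s: 1.8000·(0.0800+0.1875) = 0.4815 m
residual clearance needed = 0.0800+0.0050+0.0300 = 0.1150 m
S_min ≈ 0.0600+0.0703+0.4815+0.1150  ⇒  S_min = 11629/16000 m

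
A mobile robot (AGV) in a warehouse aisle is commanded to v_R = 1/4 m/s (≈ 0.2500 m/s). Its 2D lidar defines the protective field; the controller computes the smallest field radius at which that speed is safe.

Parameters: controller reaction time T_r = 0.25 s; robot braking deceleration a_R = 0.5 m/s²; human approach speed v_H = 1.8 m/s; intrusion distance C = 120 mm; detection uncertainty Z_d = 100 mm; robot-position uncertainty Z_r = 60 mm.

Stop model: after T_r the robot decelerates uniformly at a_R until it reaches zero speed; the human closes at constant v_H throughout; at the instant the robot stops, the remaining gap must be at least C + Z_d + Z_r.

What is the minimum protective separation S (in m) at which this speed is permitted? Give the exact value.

S_min = 351/200 m = 1.7550 m

braking lasts T_s = (1/4)/(1/2) = 0.5000 s
robot in T_r: 0.2500·0.2500 = 0.0625 m
braking distance = 0.2500²/(2·0.5000) = 0.0625 m
human closes 1.8000·0.7500 = 1.3500 m
residual clearance needed = 0.1200+0.1000+0.0600 = 0.2800 m
S_min ≈ 0.0625+0.0625+1.3500+0.2800  ⇒  S_min = 351/200 m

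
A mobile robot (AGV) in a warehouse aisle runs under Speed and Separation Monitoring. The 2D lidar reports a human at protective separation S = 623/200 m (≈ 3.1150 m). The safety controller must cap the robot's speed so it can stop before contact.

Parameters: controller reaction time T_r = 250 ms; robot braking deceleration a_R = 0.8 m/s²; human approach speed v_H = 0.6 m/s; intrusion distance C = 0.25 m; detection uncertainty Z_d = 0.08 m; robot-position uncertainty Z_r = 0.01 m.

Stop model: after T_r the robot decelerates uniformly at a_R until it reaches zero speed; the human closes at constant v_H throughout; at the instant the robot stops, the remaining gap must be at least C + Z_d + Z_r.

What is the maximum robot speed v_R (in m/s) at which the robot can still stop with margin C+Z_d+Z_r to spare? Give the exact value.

collect terms ⇒ (5/8)·v_R² + (1)·v_R + (-21/8) = 0
  disc = (1)² − 4·(5/8)·(-21/8) = 121/16 ; √disc = 11/4
  v_R = (−(1) + 11/4) / (2·(5/8)) = 7/5 m/s
check:
stop time T_s = (7/5)/(4/5) = 1.7500 s
reaction-phase robot travel = 1.4000·0.2500 = 0.3500 m
robot under decel: 1.4000²/(2·0.8000) = 1.2250 m
person approaches 0.6000·(0.2500+1.7500) = 1.2000 m
C+Z_d+Z_r = 0.2500+0.0800+0.0100 = 0.3400 m
sum ≈ 0.3500+1.2250+1.2000+0.3400 ≈ 3.1150 m = S ✓

v_R_max = 7/5 m/s = 1.4000 m/s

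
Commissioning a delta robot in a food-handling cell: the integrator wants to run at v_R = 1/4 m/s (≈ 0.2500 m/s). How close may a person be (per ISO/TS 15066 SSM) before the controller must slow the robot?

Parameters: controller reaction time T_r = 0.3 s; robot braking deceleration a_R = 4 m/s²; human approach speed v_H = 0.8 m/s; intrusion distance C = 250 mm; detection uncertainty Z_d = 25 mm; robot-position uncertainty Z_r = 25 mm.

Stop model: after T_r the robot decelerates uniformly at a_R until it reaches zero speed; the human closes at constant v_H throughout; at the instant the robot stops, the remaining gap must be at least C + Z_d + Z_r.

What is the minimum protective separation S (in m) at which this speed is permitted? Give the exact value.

S_min = 2153/3200 m = 0.6728 m

braking lasts T_s = (1/4)/4 = 0.0625 s
robot in T_r: 0.2500·0.3000 = 0.0750 m
braking distance = 0.2500²/(2·4.0000) = 0.0078 m
human over T_r+T_s: 0.8000·(0.3000+0.0625) = 0.2900 m
C+Z_d+Z_r = 0.2500+0.0250+0.0250 = 0.3000 m
S_min ≈ 0.0750+0.0078+0.2900+0.3000  ⇒  S_min = 2153/3200 m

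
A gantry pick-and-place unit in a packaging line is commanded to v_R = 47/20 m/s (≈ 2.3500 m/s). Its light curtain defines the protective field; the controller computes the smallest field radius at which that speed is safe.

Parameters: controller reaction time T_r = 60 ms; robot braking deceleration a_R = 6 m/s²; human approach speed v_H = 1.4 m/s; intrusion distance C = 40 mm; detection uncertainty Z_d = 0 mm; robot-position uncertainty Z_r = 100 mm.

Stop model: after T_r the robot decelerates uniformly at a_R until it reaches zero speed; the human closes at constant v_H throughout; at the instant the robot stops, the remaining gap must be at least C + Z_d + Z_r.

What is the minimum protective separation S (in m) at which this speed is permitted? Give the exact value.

S_min = 6593/4800 m = 1.3735 m

stop time T_s = (47/20)/6 = 0.3917 s
robot covers v_R·T_r = 2.3500·0.0600 = 0.1410 m before braking
robot covers 2.3500·0.3917 − ½·6.0000·0.3917² = 0.4602 m while stopping
human closes 1.4000·0.4517 = 0.6323 m
C+Z_d+Z_r = 0.0400+0.0000+0.1000 = 0.1400 m
S_min ≈ 0.1410+0.4602+0.6323+0.1400  ⇒  S_min = 6593/4800 m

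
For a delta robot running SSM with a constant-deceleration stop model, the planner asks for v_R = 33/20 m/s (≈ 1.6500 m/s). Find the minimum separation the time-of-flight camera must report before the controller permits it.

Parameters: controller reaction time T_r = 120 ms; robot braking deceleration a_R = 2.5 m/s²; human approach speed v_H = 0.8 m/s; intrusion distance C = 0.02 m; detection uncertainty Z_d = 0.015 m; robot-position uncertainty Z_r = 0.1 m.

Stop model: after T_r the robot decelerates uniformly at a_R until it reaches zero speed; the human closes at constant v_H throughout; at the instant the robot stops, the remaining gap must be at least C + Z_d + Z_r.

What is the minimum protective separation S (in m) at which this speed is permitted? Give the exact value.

S_min = 3003/2000 m = 1.5015 m

T_s = v_R/a_R = (33/20)/(5/2) = 0.6600 s
robot in T_r: 1.6500·0.1200 = 0.1980 m
robot under decel: 1.6500²/(2·2.5000) = 0.5445 m
human over T_r+T_s: 0.8000·(0.1200+0.6600) = 0.6240 m
C+Z_d+Z_r = 0.0200+0.0150+0.1000 = 0.1350 m
S_min ≈ 0.1980+0.5445+0.6240+0.1350  ⇒  S_min = 3003/2000 m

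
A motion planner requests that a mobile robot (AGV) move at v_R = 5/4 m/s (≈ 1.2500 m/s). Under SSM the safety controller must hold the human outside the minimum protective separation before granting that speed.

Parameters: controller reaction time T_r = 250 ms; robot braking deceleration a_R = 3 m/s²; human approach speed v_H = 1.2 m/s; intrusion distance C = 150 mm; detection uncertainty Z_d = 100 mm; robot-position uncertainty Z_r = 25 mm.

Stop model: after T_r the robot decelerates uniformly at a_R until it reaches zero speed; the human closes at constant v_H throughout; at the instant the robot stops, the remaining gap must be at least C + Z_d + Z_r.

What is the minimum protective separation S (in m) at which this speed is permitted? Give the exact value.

braking lasts T_s = (5/4)/3 = 0.4167 s
reaction-phase robot travel = 1.2500·0.2500 = 0.3125 m
robot covers 1.2500·0.4167 − ½·3.0000·0.4167² = 0.2604 m while stopping
human closes 1.2000·0.6667 = 0.8000 m
C+Z_d+Z_r = 0.1500+0.1000+0.0250 = 0.2750 m
S_min ≈ 0.3125+0.2604+0.8000+0.2750  ⇒  S_min = 791/480 m

S_min = 791/480 m = 1.6479 m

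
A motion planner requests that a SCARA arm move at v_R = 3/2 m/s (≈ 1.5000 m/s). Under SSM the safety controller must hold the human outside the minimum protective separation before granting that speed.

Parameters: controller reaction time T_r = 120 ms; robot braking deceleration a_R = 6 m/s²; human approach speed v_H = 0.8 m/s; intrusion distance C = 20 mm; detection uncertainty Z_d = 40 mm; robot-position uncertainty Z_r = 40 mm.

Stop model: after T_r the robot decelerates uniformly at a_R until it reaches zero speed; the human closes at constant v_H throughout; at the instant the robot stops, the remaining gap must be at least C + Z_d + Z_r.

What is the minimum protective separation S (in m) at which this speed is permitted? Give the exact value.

T_s = v_R/a_R = (3/2)/6 = 0.2500 s
robot covers v_R·T_r = 1.5000·0.1200 = 0.1800 m before braking
robot under decel: 1.5000²/(2·6.0000) = 0.1875 m
human over T_r+T_s: 0.8000·(0.1200+0.2500) = 0.2960 m
residual clearance needed = 0.0200+0.0400+0.0400 = 0.1000 m
S_min ≈ 0.1800+0.1875+0.2960+0.1000  ⇒  S_min = 1527/2000 m

S_min = 1527/2000 m = 0.7635 m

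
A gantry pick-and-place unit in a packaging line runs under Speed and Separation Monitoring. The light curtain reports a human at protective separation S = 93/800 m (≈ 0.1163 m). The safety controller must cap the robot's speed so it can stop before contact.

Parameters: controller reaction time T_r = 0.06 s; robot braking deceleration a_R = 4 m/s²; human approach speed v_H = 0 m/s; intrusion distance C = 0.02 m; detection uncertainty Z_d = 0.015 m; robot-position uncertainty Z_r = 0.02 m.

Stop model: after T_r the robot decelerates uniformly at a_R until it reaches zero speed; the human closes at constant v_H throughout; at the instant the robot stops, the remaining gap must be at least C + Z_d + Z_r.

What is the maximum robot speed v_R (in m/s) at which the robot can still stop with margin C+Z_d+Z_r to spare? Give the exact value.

v_R_max = 1/2 m/s = 0.5000 m/s

at the boundary: (1/8)·v² + (3/50)·v + (-49/800) = 0
  disc = (3/50)² − 4·(1/8)·(-49/800) = 1369/40000 ; √disc = 37/200
  v_R = (−(3/50) + 37/200) / (2·(1/8)) = 1/2 m/s
check:
T_s = v_R/a_R = (1/2)/4 = 0.1250 s
robot covers v_R·T_r = 0.5000·0.0600 = 0.0300 m before braking
robot covers 0.5000·0.1250 − ½·4.0000·0.1250² = 0.0312 m while stopping
human closes 0.0000·0.1850 = 0.0000 m
C+Z_d+Z_r = 0.0200+0.0150+0.0200 = 0.0550 m
sum ≈ 0.0300+0.0312+0.0000+0.0550 ≈ 0.1163 m = S ✓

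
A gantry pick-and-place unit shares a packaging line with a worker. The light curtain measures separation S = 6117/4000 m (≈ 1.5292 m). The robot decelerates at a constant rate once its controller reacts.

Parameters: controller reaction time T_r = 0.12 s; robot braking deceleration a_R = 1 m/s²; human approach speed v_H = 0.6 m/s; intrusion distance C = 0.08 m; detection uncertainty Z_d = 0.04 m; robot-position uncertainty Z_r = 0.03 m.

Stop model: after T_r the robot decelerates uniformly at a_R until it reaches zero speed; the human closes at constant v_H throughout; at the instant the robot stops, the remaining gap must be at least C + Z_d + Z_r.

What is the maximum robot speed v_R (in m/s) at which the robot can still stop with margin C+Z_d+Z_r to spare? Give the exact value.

v_R_max = 21/20 m/s = 1.0500 m/s

quadratic (1/2)·v² + (18/25)·v + (-5229/4000) = 0
  disc = (18/25)² − 4·(1/2)·(-5229/4000) = 31329/10000 ; √disc = 177/100
  v_R = (−(18/25) + 177/100) / (2·(1/2)) = 21/20 m/s
check:
braking lasts T_s = (21/20)/1 = 1.0500 s
robot covers v_R·T_r = 1.0500·0.1200 = 0.1260 m before braking
robot covers 1.0500·1.0500 − ½·1.0000·1.0500² = 0.5513 m while stopping
person approaches 0.6000·(0.1200+1.0500) = 0.7020 m
C+Z_d+Z_r = 0.0800+0.0400+0.0300 = 0.1500 m
sum ≈ 0.1260+0.5513+0.7020+0.1500 ≈ 1.5292 m = S ✓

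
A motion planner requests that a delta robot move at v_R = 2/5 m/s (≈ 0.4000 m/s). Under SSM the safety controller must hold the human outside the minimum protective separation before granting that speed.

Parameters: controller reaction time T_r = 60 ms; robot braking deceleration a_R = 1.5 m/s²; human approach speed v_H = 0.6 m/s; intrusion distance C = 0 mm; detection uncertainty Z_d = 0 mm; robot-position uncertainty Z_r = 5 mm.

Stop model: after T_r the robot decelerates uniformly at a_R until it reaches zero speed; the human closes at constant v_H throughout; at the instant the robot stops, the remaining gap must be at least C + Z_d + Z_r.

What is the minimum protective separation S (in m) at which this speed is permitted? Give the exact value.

stop time T_s = (2/5)/(3/2) = 0.2667 s
robot in T_r: 0.4000·0.0600 = 0.0240 m
braking distance = 0.4000²/(2·1.5000) = 0.0533 m
person approaches 0.6000·(0.0600+0.2667) = 0.1960 m
C+Z_d+Z_r = 0.0000+0.0000+0.0050 = 0.0050 m
S_min ≈ 0.0240+0.0533+0.1960+0.0050  ⇒  S_min = 167/600 m

S_min = 167/600 m = 0.2783 m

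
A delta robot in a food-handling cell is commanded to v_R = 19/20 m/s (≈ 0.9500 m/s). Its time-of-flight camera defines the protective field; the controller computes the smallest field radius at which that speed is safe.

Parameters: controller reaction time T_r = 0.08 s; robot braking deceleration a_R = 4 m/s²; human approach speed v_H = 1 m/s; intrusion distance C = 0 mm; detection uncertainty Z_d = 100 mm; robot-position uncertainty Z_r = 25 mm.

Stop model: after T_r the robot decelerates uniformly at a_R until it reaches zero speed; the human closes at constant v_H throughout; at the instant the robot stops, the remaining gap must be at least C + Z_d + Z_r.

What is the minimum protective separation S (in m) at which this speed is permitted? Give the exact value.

T_s = v_R/a_R = (19/20)/4 = 0.2375 s
robot in T_r: 0.9500·0.0800 = 0.0760 m
braking distance = 0.9500²/(2·4.0000) = 0.1128 m
human over T_r+T_s: 1.0000·(0.0800+0.2375) = 0.3175 m
margins: 0.0000+0.1000+0.0250 = 0.1250 m
S_min ≈ 0.0760+0.1128+0.3175+0.1250  ⇒  S_min = 10101/16000 m

S_min = 10101/16000 m = 0.6313 m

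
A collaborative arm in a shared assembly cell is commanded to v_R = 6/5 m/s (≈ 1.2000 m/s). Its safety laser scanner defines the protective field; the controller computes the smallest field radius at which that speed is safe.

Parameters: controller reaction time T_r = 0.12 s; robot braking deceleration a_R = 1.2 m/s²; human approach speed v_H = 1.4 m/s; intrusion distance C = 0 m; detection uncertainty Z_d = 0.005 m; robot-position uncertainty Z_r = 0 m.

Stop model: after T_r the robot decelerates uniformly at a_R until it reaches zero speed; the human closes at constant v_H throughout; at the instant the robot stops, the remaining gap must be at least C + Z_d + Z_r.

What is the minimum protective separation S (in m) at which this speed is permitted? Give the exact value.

S_min = 2317/1000 m = 2.3170 m

stop time T_s = (6/5)/(6/5) = 1.0000 s
robot in T_r: 1.2000·0.1200 = 0.1440 m
braking distance = 1.2000²/(2·1.2000) = 0.6000 m
human over T_r+T_s: 1.4000·(0.1200+1.0000) = 1.5680 m
residual clearance needed = 0.0000+0.0050+0.0000 = 0.0050 m
S_min ≈ 0.1440+0.6000+1.5680+0.0050  ⇒  S_min = 2317/1000 m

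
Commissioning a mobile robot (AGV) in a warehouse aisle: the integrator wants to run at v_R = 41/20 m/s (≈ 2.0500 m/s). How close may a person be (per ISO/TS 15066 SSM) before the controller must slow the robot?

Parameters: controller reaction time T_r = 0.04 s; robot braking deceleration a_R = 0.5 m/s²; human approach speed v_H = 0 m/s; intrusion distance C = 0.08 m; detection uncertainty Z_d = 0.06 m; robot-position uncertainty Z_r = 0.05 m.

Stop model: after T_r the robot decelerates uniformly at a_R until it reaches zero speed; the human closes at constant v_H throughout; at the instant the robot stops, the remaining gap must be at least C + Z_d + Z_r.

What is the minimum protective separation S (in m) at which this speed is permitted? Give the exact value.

braking lasts T_s = (41/20)/(1/2) = 4.1000 s
robot covers v_R·T_r = 2.0500·0.0400 = 0.0820 m before braking
robot covers 2.0500·4.1000 − ½·0.5000·4.1000² = 4.2025 m while stopping
person approaches 0.0000·(0.0400+4.1000) = 0.0000 m
residual clearance needed = 0.0800+0.0600+0.0500 = 0.1900 m
S_min ≈ 0.0820+4.2025+0.0000+0.1900  ⇒  S_min = 8949/2000 m

S_min = 8949/2000 m = 4.4745 m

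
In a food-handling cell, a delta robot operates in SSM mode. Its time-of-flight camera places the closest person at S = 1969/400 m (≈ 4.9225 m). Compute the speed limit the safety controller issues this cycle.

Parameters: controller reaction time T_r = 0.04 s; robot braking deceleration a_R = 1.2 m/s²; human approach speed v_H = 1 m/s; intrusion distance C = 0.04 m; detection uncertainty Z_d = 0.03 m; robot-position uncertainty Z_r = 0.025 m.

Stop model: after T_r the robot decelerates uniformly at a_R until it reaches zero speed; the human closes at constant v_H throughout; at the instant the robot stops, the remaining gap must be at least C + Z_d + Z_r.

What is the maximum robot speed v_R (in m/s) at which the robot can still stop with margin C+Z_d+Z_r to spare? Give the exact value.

at the boundary: (5/12)·v² + (131/150)·v + (-383/80) = 0
  disc = (131/150)² − 4·(5/12)·(-383/80) = 786769/90000 ; √disc = 887/300
  v_R = (−(131/150) + 887/300) / (2·(5/12)) = 5/2 m/s
check:
stop time T_s = (5/2)/(6/5) = 2.0833 s
robot covers v_R·T_r = 2.5000·0.0400 = 0.1000 m before braking
robot under decel: 2.5000²/(2·1.2000) = 2.6042 m
human closes 1.0000·2.1233 = 2.1233 m
margins: 0.0400+0.0300+0.0250 = 0.0950 m
sum ≈ 0.1000+2.6042+2.1233+0.0950 ≈ 4.9225 m = S ✓

v_R_max = 5/2 m/s = 2.5000 m/s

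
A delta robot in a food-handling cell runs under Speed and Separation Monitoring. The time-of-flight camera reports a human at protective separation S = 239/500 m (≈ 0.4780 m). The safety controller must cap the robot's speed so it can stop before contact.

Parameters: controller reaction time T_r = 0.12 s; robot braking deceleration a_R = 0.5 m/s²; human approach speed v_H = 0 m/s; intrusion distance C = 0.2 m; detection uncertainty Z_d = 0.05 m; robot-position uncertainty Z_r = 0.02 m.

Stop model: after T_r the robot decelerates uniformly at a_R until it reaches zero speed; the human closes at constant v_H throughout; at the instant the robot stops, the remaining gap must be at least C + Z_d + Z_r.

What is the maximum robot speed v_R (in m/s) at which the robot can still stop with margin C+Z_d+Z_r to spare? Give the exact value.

v_R_max = 2/5 m/s = 0.4000 m/s

collect terms ⇒ (1)·v_R² + (3/25)·v_R + (-26/125) = 0
  disc = (3/25)² − 4·(1)·(-26/125) = 529/625 ; √disc = 23/25
  v_R = (−(3/25) + 23/25) / (2·(1)) = 2/5 m/s
check:
T_s = v_R/a_R = (2/5)/(1/2) = 0.8000 s
robot covers v_R·T_r = 0.4000·0.1200 = 0.0480 m before braking
braking distance = 0.4000²/(2·0.5000) = 0.1600 m
human over T_r+T_s: 0.0000·(0.1200+0.8000) = 0.0000 m
margins: 0.2000+0.0500+0.0200 = 0.2700 m
sum ≈ 0.0480+0.1600+0.0000+0.2700 ≈ 0.4780 m = S ✓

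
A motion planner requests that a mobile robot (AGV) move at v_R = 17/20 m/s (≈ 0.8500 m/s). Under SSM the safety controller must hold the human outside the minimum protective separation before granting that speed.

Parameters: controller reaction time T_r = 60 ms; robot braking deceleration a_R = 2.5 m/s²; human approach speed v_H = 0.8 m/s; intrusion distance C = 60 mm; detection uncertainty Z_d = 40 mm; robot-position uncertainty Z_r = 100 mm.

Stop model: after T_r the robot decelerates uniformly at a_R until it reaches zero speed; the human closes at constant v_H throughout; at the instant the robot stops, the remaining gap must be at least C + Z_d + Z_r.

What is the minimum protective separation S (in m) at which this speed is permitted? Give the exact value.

S_min = 1431/2000 m = 0.7155 m

T_s = v_R/a_R = (17/20)/(5/2) = 0.3400 s
robot covers v_R·T_r = 0.8500·0.0600 = 0.0510 m before braking
braking distance = 0.8500²/(2·2.5000) = 0.1445 m
person approaches 0.8000·(0.0600+0.3400) = 0.3200 m
residual clearance needed = 0.0600+0.0400+0.1000 = 0.2000 m
S_min ≈ 0.0510+0.1445+0.3200+0.2000  ⇒  S_min = 1431/2000 m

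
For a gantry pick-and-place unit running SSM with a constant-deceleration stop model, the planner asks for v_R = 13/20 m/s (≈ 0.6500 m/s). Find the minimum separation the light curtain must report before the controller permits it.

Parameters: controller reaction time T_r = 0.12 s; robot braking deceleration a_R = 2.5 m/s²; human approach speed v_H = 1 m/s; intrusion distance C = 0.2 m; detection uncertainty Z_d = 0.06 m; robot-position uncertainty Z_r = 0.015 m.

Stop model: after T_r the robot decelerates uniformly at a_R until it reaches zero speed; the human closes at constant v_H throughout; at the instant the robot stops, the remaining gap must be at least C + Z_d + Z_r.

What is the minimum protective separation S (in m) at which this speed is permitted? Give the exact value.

S_min = 327/400 m = 0.8175 m

braking lasts T_s = (13/20)/(5/2) = 0.2600 s
robot in T_r: 0.6500·0.1200 = 0.0780 m
braking distance = 0.6500²/(2·2.5000) = 0.0845 m
human closes 1.0000·0.3800 = 0.3800 m
C+Z_d+Z_r = 0.2000+0.0600+0.0150 = 0.2750 m
S_min ≈ 0.0780+0.0845+0.3800+0.2750  ⇒  S_min = 327/400 m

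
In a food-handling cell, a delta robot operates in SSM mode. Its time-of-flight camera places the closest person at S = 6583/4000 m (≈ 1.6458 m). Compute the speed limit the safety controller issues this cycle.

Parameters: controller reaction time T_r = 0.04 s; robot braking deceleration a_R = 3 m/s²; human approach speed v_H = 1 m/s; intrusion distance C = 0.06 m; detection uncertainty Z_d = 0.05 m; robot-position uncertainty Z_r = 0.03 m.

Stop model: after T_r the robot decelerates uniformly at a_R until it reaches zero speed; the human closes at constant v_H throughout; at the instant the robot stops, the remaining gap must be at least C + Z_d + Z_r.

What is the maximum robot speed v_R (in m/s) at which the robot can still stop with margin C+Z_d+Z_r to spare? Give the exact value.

v_R_max = 41/20 m/s = 2.0500 m/s

at the boundary: (1/6)·v² + (28/75)·v + (-5863/4000) = 0
  disc = (28/75)² − 4·(1/6)·(-5863/4000) = 100489/90000 ; √disc = 317/300
  v_R = (−(28/75) + 317/300) / (2·(1/6)) = 41/20 m/s
check:
T_s = v_R/a_R = (41/20)/3 = 0.6833 s
reaction-phase robot travel = 2.0500·0.0400 = 0.0820 m
robot under decel: 2.0500²/(2·3.0000) = 0.7004 m
person approaches 1.0000·(0.0400+0.6833) = 0.7233 m
C+Z_d+Z_r = 0.0600+0.0500+0.0300 = 0.1400 m
sum ≈ 0.0820+0.7004+0.7233+0.1400 ≈ 1.6458 m = S ✓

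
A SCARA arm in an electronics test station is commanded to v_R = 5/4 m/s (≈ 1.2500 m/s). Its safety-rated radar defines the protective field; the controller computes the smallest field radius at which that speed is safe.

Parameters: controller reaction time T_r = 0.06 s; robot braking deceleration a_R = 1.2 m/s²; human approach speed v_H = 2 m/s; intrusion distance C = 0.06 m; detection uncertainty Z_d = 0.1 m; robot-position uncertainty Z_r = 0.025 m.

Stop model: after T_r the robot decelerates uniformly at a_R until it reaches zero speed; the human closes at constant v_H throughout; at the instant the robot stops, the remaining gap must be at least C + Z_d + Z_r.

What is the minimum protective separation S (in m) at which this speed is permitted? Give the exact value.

braking lasts T_s = (5/4)/(6/5) = 1.0417 s
robot covers v_R·T_r = 1.2500·0.0600 = 0.0750 m before braking
robot under decel: 1.2500²/(2·1.2000) = 0.6510 m
person approaches 2.0000·(0.0600+1.0417) = 2.2033 m
residual clearance needed = 0.0600+0.1000+0.0250 = 0.1850 m
S_min ≈ 0.0750+0.6510+2.2033+0.1850  ⇒  S_min = 4983/1600 m

S_min = 4983/1600 m = 3.1144 m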